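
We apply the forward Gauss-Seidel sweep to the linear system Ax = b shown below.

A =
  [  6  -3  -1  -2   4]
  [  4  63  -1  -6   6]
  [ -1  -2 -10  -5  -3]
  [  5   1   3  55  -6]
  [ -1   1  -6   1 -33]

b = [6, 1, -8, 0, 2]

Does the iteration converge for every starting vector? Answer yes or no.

yes

Split A = D + L + U, D = diag(6, 63, -10, 55, -33).
GS T = -(D+L)⁻¹U: row 0 first, T[0,2] = -(-1)/(6) = +0.1667; later rows by forward substitution.
  T[0,:] = [+0.0000 +0.5000 +0.1667 +0.3333 -0.6667]
  T[1,:] = [+0.0000 -0.0317 +0.0053 +0.0741 -0.0529]
  T[2,:] = [+0.0000 -0.0437 -0.0177 -0.5481 -0.2228]
  T[3,:] = [+0.0000 -0.0425 -0.0143 -0.0018 +0.1828]
  T[4,:] = [+0.0000 -0.0095 -0.0021 +0.0918 +0.0646]
moduli |λ_i(T)| = 0.1897, 0.0831, 0.0831, 0.0100, 0.0000.
ρ(T) = max|λ| = 0.1897; 0.1897 < 1, so it converges for any x₀.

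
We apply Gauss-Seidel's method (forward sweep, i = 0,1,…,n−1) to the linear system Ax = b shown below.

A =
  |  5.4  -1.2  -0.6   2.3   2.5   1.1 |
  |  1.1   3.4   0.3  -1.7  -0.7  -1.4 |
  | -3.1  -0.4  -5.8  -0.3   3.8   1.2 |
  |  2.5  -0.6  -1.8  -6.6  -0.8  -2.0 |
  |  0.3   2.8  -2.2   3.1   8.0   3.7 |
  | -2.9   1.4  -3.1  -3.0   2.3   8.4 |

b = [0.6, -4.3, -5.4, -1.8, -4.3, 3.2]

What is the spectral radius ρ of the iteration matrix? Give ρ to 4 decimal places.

Split A = D + L + U, D = diag(5.4, 3.4, -5.8, -6.6, 8, 8.4).
T_GS = -(D+L)⁻¹U: row 0 first, T[0,1] = -(-1.2)/(5.4) = +0.2222; later rows by forward substitution.
  T[0,:] = [+0.0000, +0.2222, +0.1111, -0.4259, -0.4630, -0.2037]
  T[1,:] = [+0.0000, -0.0719, -0.1242, +0.6378, +0.3557, +0.4777]
  T[2,:] = [+0.0000, -0.1138, -0.0508, +0.1319, +0.8781, +0.2828]
  T[3,:] = [+0.0000, +0.1218, +0.0672, -0.2553, -0.5684, -0.5008]
  T[4,:] = [+0.0000, -0.0616, -0.0007, -0.0720, +0.3546, -0.3502]
  T[5,:] = [+0.0000, +0.1071, +0.0645, -0.2761, -0.1951, -0.1285]
|eigenvalues of T|: 0.8949, 0.4054, 0.1935, 0.1935, 0.0014, 0.0000.
ρ(T) = max|λ| = 0.8949; 0.8949 < 1: convergent.

0.8949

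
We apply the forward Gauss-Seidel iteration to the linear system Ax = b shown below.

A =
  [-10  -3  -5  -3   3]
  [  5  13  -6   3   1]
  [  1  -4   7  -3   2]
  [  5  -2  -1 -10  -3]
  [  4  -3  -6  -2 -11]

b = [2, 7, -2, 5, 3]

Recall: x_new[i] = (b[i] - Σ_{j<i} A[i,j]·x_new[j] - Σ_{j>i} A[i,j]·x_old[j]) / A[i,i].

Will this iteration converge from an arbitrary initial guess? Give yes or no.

yes

A = D + L + U where D = diag(-10, 13, 7, -10, -11).
GS T = -(D+L)⁻¹U: row 0 first, T[0,3] = -(-3)/(-10) = -0.3000; later rows by forward substitution.
  T[0,:] = [+0.0000  -0.3000  -0.5000  -0.3000  +0.3000]
  T[1,:] = [+0.0000  +0.1154  +0.6538  -0.1154  -0.1923]
  T[2,:] = [+0.0000  +0.1088  +0.4451  +0.4055  -0.4385]
  T[3,:] = [+0.0000  -0.1840  -0.4253  -0.1675  -0.0677]
  T[4,:] = [+0.0000  -0.1665  -0.5256  -0.2684  +0.4130]
|roots of det(T-λI)|: 0.8942, 0.2314, 0.1769, 0.1769, 0.0000.
ρ(T) = max|λ| = 0.8942; 0.8942 < 1: convergent.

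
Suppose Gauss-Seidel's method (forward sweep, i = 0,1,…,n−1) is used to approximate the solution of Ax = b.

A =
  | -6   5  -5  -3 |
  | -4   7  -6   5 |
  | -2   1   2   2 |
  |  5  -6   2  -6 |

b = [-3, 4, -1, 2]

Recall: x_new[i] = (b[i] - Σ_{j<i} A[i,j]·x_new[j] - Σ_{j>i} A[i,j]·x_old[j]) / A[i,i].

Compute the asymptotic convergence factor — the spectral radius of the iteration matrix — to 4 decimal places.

1.6439

Split A = D + L + U, D = diag(-6, 7, 2, -6).
Gauss-Seidel: T = -(D+L)⁻¹U, row 0 first, T[0,1] = -(5)/(-6) = +0.8333; later rows by forward substitution.
  T[0,:] = [+0.0000  +0.8333  -0.8333  -0.5000]
  T[1,:] = [+0.0000  +0.4762  +0.3810  -1.0000]
  T[2,:] = [+0.0000  +0.5952  -1.0238  -1.0000]
  T[3,:] = [+0.0000  +0.4167  -1.4167  +0.2500]
|eigenvalues of T|: 1.6439, 0.9749, 0.3714, 0.0000.
ρ = 1.6439; 1.6439 > 1, so it fails to converge.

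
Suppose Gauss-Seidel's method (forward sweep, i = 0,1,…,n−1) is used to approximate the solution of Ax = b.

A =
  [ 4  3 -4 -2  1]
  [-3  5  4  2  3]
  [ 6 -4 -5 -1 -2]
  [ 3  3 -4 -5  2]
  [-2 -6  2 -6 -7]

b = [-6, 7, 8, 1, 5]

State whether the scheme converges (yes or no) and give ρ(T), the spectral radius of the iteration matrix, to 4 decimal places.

no, ρ = 1.3204

Diagonal D = diag(4, 5, -5, -5, -7); L, U strict lower/upper.
GS T = -(D+L)⁻¹U: row 0 first, T[0,2] = -(-4)/(4) = +1.0000; later rows by forward substitution.
  T[0,:] = [+0.0000 -0.7500 +1.0000 +0.5000 -0.2500]
  T[1,:] = [+0.0000 -0.4500 -0.2000 -0.1000 -0.7500]
  T[2,:] = [+0.0000 -0.5400 +1.3600 +0.4800 -0.1000]
  T[3,:] = [+0.0000 -0.2880 -0.6080 -0.1440 -0.1200]
  T[4,:] = [+0.0000 +0.6926 +0.7954 +0.2034 +0.7886]
eigenvalue magnitudes: 1.3204, 0.5817, 0.5817, 0.0307, 0.0000.
ρ(T) = max|λ| = 1.3204; 1.3204 > 1 ⇒ diverges.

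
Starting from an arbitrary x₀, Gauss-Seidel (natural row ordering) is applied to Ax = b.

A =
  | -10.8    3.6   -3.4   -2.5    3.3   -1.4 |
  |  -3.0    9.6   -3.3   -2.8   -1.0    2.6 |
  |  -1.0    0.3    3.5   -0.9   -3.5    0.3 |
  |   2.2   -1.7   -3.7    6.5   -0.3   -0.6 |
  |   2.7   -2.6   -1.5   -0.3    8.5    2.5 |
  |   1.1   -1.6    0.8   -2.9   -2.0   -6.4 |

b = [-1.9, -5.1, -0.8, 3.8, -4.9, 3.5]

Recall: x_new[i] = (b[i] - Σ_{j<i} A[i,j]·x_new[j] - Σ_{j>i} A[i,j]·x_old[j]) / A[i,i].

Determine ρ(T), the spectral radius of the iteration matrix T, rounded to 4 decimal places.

Diagonal D = diag(-10.8, 9.6, 3.5, 6.5, 8.5, -6.4); L, U strict lower/upper.
GS T = -(D+L)⁻¹U: row 0 first, T[0,4] = -(3.3)/(-10.8) = +0.3056; later rows by forward substitution.
  T[0,:] = [+0.0000 +0.3333 -0.3148 -0.2315 +0.3056 -0.1296]
  T[1,:] = [+0.0000 +0.1042 +0.2454 +0.2193 +0.1997 -0.3113]
  T[2,:] = [+0.0000 +0.0863 -0.1110 +0.1722 +1.0702 -0.0961]
  T[3,:] = [+0.0000 -0.0364 +0.1076 +0.2337 +0.6041 +0.0001]
  T[4,:] = [+0.0000 -0.0601 +0.1593 +0.1793 +0.1742 -0.3651]
  T[5,:] = [+0.0000 +0.0773 -0.2278 -0.2350 -0.1918 +0.1576]
|λ(T)| sorted: 0.8744, 0.3075, 0.3075, 0.1920, 0.0043, 0.0000.
spectral radius ρ = 0.8744; 0.8744 < 1, so it converges for any x₀.

0.8744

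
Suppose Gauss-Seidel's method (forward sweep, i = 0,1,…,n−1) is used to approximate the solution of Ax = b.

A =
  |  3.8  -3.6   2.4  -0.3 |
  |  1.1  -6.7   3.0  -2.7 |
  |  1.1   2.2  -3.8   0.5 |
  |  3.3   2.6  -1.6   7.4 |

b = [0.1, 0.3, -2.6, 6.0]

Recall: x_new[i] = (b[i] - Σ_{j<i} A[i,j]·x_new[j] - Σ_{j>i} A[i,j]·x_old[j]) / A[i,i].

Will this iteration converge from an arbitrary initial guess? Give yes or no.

yes

Diagonal D = diag(3.8, -6.7, -3.8, 7.4); L, U strict lower/upper.
T_GS = -(D+L)⁻¹U: row 0 first, T[0,3] = -(-0.3)/(3.8) = +0.0789; later rows by forward substitution.
  T[0,:] = [+0.0000  +0.9474  -0.6316  +0.0789]
  T[1,:] = [+0.0000  +0.1555  +0.3441  -0.3900]
  T[2,:] = [+0.0000  +0.3643  +0.0164  -0.0714]
  T[3,:] = [+0.0000  -0.3984  +0.1643  +0.0864]
eigenvalue magnitudes: 0.6058, 0.4407, 0.0932, 0.0000.
spectral radius ρ = 0.6058; 0.6058 < 1: convergent.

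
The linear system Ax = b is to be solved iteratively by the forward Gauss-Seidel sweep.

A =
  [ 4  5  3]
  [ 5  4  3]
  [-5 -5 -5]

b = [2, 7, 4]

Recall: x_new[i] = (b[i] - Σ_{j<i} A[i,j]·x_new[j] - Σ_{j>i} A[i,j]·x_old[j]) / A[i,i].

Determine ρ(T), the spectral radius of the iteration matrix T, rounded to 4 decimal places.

1.5000

Diagonal D = diag(4, 4, -5); L, U strict lower/upper.
GS T = -(D+L)⁻¹U: row 0 first, T[0,2] = -(3)/(4) = -0.7500; later rows by forward substitution.
  T[0,:] = [+0.0000  -1.2500  -0.7500]
  T[1,:] = [+0.0000  +1.5625  +0.1875]
  T[2,:] = [+0.0000  -0.3125  +0.5625]
eigenvalue magnitudes: 1.5000, 0.6250, 0.0000.
ρ(T) = max|λ| = 1.5000; 1.5000 > 1: divergent.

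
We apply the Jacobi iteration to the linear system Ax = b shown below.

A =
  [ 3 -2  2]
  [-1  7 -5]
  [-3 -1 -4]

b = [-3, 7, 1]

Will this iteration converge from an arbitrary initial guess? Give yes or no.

Split A = D + L + U, D = diag(3, 7, -4).
T_J = -D⁻¹(L+U): T[1,2] = -(-5)/(7) = +0.7143; T[1,1] = 0.
  T[0,:] = [+0.0000, +0.6667, -0.6667]
  T[1,:] = [+0.1429, +0.0000, +0.7143]
  T[2,:] = [-0.7500, -0.2500, +0.0000]
eigenvalue magnitudes: 0.8896, 0.6121, 0.6121.
ρ(T) = max|λ| = 0.8896; 0.8896 < 1: convergent.

yes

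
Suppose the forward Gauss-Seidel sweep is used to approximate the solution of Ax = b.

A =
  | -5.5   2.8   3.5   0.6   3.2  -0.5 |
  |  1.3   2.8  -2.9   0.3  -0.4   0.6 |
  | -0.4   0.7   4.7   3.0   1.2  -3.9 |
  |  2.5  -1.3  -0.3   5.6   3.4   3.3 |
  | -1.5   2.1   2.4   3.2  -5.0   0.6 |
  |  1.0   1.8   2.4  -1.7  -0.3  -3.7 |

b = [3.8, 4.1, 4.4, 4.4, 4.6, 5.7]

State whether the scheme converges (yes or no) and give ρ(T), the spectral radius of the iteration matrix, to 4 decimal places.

no, ρ = 1.4245

Let D = diag(-5.5, 2.8, 4.7, 5.6, -5, -3.7); L, U the strict triangles.
Gauss-Seidel: T = -(D+L)⁻¹U, row 0 first, T[0,1] = -(2.8)/(-5.5) = +0.5091; later rows by forward substitution.
  T[0,:] = [+0.0000, +0.5091, +0.6364, +0.1091, +0.5818, -0.0909]
  T[1,:] = [+0.0000, -0.2364, +0.7403, -0.1578, -0.1273, -0.1721]
  T[2,:] = [+0.0000, +0.0785, -0.0561, -0.6055, -0.1868, +0.8477]
  T[3,:] = [+0.0000, -0.2779, -0.1152, -0.1178, -0.9064, -0.5432]
  T[4,:] = [+0.0000, -0.3922, +0.0193, -0.4650, -0.8978, +0.1342]
  T[5,:] = [+0.0000, +0.2330, +0.5471, -0.3482, +0.4634, +0.6803]
|eigenvalues of T|: 1.4245, 1.0058, 1.0058, 0.0678, 0.0678, 0.0000.
ρ = 1.4245; 1.4245 > 1: divergent.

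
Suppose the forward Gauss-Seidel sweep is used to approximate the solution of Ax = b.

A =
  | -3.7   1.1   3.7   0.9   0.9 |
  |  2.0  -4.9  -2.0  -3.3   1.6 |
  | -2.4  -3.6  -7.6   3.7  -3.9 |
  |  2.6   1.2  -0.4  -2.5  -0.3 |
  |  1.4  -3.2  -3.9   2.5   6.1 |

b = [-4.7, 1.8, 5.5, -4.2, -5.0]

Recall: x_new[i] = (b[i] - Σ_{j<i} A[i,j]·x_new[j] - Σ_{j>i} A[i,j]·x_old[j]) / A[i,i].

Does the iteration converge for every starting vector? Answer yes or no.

A = D + L + U where D = diag(-3.7, -4.9, -7.6, -2.5, 6.1).
Gauss-Seidel: T = -(D+L)⁻¹U, row 0 first, T[0,1] = -(1.1)/(-3.7) = +0.2973; later rows by forward substitution.
  T[0,:] = [+0.0000, +0.2973, +1.0000, +0.2432, +0.2432]
  T[1,:] = [+0.0000, +0.1213, +0.0000, -0.5742, +0.4258]
  T[2,:] = [+0.0000, -0.1514, -0.3158, +0.6820, -0.7917]
  T[3,:] = [+0.0000, +0.3917, +1.0905, -0.1318, +0.4640]
  T[4,:] = [+0.0000, -0.2619, -0.8783, +0.1330, -0.5288]
eigenvalue magnitudes: 1.5333, 0.6184, 0.0811, 0.0212, 0.0000.
spectral radius ρ = 1.5333; 1.5333 > 1 ⇒ diverges.

no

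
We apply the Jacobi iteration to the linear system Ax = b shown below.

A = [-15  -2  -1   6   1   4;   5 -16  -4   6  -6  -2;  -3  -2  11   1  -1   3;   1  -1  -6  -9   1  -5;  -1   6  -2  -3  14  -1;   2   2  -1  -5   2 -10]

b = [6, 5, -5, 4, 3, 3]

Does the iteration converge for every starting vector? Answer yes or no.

Let D = diag(-15, -16, 11, -9, 14, -10); L, U the strict triangles.
T_J = -D⁻¹(L+U): T[5,1] = -(2)/(-10) = +0.2000; T[5,5] = 0.
  T[0,:] = [+0.0000  -0.1333  -0.0667  +0.4000  +0.0667  +0.2667]
  T[1,:] = [+0.3125  +0.0000  -0.2500  +0.3750  -0.3750  -0.1250]
  T[2,:] = [+0.2727  +0.1818  +0.0000  -0.0909  +0.0909  -0.2727]
  T[3,:] = [+0.1111  -0.1111  -0.6667  +0.0000  +0.1111  -0.5556]
  T[4,:] = [+0.0714  -0.4286  +0.1429  +0.2143  +0.0000  +0.0714]
  T[5,:] = [+0.2000  +0.2000  -0.1000  -0.5000  +0.2000  +0.0000]
|roots of det(T-λI)|: 0.9349, 0.5292, 0.5292, 0.3860, 0.3476, 0.3249.
ρ(T) = max|λ| = 0.9349; 0.9349 < 1 ⇒ converges.

yes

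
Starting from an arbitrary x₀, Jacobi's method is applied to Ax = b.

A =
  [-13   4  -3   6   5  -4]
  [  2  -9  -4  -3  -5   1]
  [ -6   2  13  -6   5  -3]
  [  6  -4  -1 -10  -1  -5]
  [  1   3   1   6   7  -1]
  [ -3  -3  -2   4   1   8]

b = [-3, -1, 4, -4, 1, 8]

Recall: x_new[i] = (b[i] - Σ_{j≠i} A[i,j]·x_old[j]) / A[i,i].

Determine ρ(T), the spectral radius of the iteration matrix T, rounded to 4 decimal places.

Let D = diag(-13, -9, 13, -10, 7, 8); L, U the strict triangles.
Jacobi T = -D⁻¹(L+U): T[5,1] = -(-3)/(8) = +0.3750; T[5,5] = 0.
  T[0,:] = [+0.0000 +0.3077 -0.2308 +0.4615 +0.3846 -0.3077]
  T[1,:] = [+0.2222 +0.0000 -0.4444 -0.3333 -0.5556 +0.1111]
  T[2,:] = [+0.4615 -0.1538 +0.0000 +0.4615 -0.3846 +0.2308]
  T[3,:] = [+0.6000 -0.4000 -0.1000 +0.0000 -0.1000 -0.5000]
  T[4,:] = [-0.1429 -0.4286 -0.1429 -0.8571 +0.0000 +0.1429]
  T[5,:] = [+0.3750 +0.3750 +0.2500 -0.5000 -0.1250 +0.0000]
|eigenvalues of T|: 1.1801, 0.7689, 0.7689, 0.6195, 0.4227, 0.4227.
ρ = 1.1801; 1.1801 > 1: divergent.

1.1801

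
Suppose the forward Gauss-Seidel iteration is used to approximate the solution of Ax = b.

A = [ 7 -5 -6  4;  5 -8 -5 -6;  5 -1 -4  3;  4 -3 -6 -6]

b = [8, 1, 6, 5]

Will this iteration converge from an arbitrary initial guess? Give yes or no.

no

Split A = D + L + U, D = diag(7, -8, -4, -6).
T_GS = -(D+L)⁻¹U: row 0 first, T[0,2] = -(-6)/(7) = +0.8571; later rows by forward substitution.
  T[0,:] = [+0.0000  +0.7143  +0.8571  -0.5714]
  T[1,:] = [+0.0000  +0.4464  -0.0893  -1.1071]
  T[2,:] = [+0.0000  +0.7812  +1.0937  +0.3125]
  T[3,:] = [+0.0000  -0.5283  -0.4777  -0.1399]
|roots of det(T-λI)|: 1.3462, 0.4351, 0.3811, 0.0000.
ρ(T) = max|λ| = 1.3462; 1.3462 > 1: divergent.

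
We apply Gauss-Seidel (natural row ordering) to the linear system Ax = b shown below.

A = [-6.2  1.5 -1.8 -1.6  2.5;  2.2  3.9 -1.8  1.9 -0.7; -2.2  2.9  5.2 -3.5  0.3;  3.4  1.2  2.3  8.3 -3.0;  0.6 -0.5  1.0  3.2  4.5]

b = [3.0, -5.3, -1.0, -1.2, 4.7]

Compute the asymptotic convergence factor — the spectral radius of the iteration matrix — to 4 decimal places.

0.8971

A = D + L + U where D = diag(-6.2, 3.9, 5.2, 8.3, 4.5).
T_GS = -(D+L)⁻¹U: row 0 first, T[0,4] = -(2.5)/(-6.2) = +0.4032; later rows by forward substitution.
  T[0,:] = [+0.0000, +0.2419, -0.2903, -0.2581, +0.4032]
  T[1,:] = [+0.0000, -0.1365, +0.6253, -0.3416, -0.0480]
  T[2,:] = [+0.0000, +0.1785, -0.4716, +0.7544, +0.1397]
  T[3,:] = [+0.0000, -0.1288, +0.1592, -0.0540, +0.1645]
  T[4,:] = [+0.0000, +0.0045, +0.0998, -0.1328, -0.2071]
|eigenvalues of T|: 0.8971, 0.1667, 0.1556, 0.1556, 0.0000.
ρ = 0.8971; 0.8971 < 1 ⇒ converges.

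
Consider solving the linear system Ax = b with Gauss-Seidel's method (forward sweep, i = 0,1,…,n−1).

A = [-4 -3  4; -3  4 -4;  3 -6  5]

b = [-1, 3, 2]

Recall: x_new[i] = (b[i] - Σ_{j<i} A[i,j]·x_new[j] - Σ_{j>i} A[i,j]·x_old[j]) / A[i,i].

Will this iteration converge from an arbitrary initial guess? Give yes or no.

A = D + L + U where D = diag(-4, 4, 5).
Gauss-Seidel: T = -(D+L)⁻¹U, row 0 first, T[0,1] = -(-3)/(-4) = -0.7500; later rows by forward substitution.
  T[0,:] = [+0.0000 -0.7500 +1.0000]
  T[1,:] = [+0.0000 -0.5625 +1.7500]
  T[2,:] = [+0.0000 -0.2250 +1.5000]
|eigenvalues of T|: 1.2871, 0.3496, 0.0000.
ρ = 1.2871; 1.2871 > 1: divergent.

no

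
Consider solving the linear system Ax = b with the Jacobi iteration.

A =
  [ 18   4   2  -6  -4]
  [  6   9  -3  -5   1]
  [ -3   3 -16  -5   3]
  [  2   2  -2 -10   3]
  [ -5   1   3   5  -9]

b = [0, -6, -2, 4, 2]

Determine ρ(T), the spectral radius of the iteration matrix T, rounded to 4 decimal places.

0.8449

Write A = D+L+U with D = diag(18, 9, -16, -10, -9).
T_J = -D⁻¹(L+U): T[4,3] = -(5)/(-9) = +0.5556; T[4,4] = 0.
  T[0,:] = [+0.0000 -0.2222 -0.1111 +0.3333 +0.2222]
  T[1,:] = [-0.6667 +0.0000 +0.3333 +0.5556 -0.1111]
  T[2,:] = [-0.1875 +0.1875 +0.0000 -0.3125 +0.1875]
  T[3,:] = [+0.2000 +0.2000 -0.2000 +0.0000 +0.3000]
  T[4,:] = [-0.5556 +0.1111 +0.3333 +0.5556 +0.0000]
|λ(T)| sorted: 0.8449, 0.5267, 0.5267, 0.1952, 0.0772.
spectral radius ρ = 0.8449; 0.8449 < 1: convergent.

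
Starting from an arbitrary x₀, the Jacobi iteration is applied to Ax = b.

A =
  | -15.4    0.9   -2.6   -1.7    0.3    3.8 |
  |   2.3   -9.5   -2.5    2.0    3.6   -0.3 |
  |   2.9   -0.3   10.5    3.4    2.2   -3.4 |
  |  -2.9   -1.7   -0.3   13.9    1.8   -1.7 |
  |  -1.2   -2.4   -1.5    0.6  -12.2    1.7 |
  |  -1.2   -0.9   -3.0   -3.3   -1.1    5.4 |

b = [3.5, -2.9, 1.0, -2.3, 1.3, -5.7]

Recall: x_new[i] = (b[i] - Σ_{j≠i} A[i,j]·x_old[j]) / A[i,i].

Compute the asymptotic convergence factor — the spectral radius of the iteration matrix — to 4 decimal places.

0.6969

Write A = D+L+U with D = diag(-15.4, -9.5, 10.5, 13.9, -12.2, 5.4).
Jacobi T = -D⁻¹(L+U): T[5,4] = -(-1.1)/(5.4) = +0.2037; T[5,5] = 0.
  T[0,:] = [+0.0000 +0.0584 -0.1688 -0.1104 +0.0195 +0.2468]
  T[1,:] = [+0.2421 +0.0000 -0.2632 +0.2105 +0.3789 -0.0316]
  T[2,:] = [-0.2762 +0.0286 +0.0000 -0.3238 -0.2095 +0.3238]
  T[3,:] = [+0.2086 +0.1223 +0.0216 +0.0000 -0.1295 +0.1223]
  T[4,:] = [-0.0984 -0.1967 -0.1230 +0.0492 +0.0000 +0.1393]
  T[5,:] = [+0.2222 +0.1667 +0.5556 +0.6111 +0.2037 +0.0000]
|roots of det(T-λI)|: 0.6969, 0.5054, 0.2764, 0.2764, 0.2438, 0.0262.
spectral radius ρ = 0.6969; 0.6969 < 1 ⇒ converges.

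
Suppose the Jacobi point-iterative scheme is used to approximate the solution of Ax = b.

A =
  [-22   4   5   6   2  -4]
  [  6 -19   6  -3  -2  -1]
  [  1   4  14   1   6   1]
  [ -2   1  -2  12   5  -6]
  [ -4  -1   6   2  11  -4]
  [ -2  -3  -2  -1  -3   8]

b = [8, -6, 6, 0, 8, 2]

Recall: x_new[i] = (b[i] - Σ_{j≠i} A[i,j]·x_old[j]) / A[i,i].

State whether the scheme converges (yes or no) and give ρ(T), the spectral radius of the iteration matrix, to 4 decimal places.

yes, ρ = 0.8958

Write A = D+L+U with D = diag(-22, -19, 14, 12, 11, 8).
Jacobi: T = -D⁻¹(L+U), T[5,4] = -(-3)/(8) = +0.3750; T[5,5] = 0.
  T[0,:] = [+0.0000  +0.1818  +0.2273  +0.2727  +0.0909  -0.1818]
  T[1,:] = [+0.3158  +0.0000  +0.3158  -0.1579  -0.1053  -0.0526]
  T[2,:] = [-0.0714  -0.2857  +0.0000  -0.0714  -0.4286  -0.0714]
  T[3,:] = [+0.1667  -0.0833  +0.1667  +0.0000  -0.4167  +0.5000]
  T[4,:] = [+0.3636  +0.0909  -0.5455  -0.1818  +0.0000  +0.3636]
  T[5,:] = [+0.2500  +0.3750  +0.2500  +0.1250  +0.3750  +0.0000]
|λ(T)| sorted: 0.8958, 0.5467, 0.5467, 0.1492, 0.1492, 0.0323.
ρ(T) = max|λ| = 0.8958; 0.8958 < 1: convergent.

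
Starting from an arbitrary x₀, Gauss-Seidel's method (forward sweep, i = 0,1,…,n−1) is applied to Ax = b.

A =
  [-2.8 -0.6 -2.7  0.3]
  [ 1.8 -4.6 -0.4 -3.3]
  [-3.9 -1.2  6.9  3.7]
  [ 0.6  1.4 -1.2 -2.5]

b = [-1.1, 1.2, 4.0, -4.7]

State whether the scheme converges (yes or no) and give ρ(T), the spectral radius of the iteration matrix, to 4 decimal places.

yes, ρ = 0.8907

Let D = diag(-2.8, -4.6, 6.9, -2.5); L, U the strict triangles.
GS T = -(D+L)⁻¹U: row 0 first, T[0,2] = -(-2.7)/(-2.8) = -0.9643; later rows by forward substitution.
  T[0,:] = [+0.0000 -0.2143 -0.9643 +0.1071]
  T[1,:] = [+0.0000 -0.0839 -0.4643 -0.6755]
  T[2,:] = [+0.0000 -0.1357 -0.6258 -0.5931]
  T[3,:] = [+0.0000 -0.0332 -0.1911 -0.0678]
moduli |λ_i(T)| = 0.8907, 0.0793, 0.0340, 0.0000.
ρ(T) = max|λ| = 0.8907; 0.8907 < 1: convergent.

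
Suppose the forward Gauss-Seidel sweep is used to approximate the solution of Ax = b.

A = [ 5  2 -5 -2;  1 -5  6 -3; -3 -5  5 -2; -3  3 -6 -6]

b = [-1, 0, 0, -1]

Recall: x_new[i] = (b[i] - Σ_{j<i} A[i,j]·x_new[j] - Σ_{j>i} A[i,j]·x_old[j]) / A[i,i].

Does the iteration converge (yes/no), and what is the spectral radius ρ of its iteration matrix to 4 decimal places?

no, ρ = 1.6021

Diagonal D = diag(5, -5, 5, -6); L, U strict lower/upper.
Gauss-Seidel: T = -(D+L)⁻¹U, row 0 first, T[0,1] = -(2)/(5) = -0.4000; later rows by forward substitution.
  T[0,:] = [+0.0000, -0.4000, +1.0000, +0.4000]
  T[1,:] = [+0.0000, -0.0800, +1.4000, -0.5200]
  T[2,:] = [+0.0000, -0.3200, +2.0000, +0.1200]
  T[3,:] = [+0.0000, +0.4800, -1.8000, -0.5800]
|roots of det(T-λI)|: 1.6021, 0.2448, 0.2448, 0.0000.
spectral radius ρ = 1.6021; 1.6021 > 1, so it fails to converge.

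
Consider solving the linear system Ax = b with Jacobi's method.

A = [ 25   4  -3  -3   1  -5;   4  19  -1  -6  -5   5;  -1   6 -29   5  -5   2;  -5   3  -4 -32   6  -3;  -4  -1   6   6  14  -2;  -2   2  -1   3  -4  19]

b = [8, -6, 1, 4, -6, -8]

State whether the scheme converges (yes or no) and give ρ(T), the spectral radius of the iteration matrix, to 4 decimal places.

yes, ρ = 0.5063

Split A = D + L + U, D = diag(25, 19, -29, -32, 14, 19).
Jacobi T = -D⁻¹(L+U): T[2,0] = -(-1)/(-29) = -0.0345; T[2,2] = 0.
  T[0,:] = [+0.0000 -0.1600 +0.1200 +0.1200 -0.0400 +0.2000]
  T[1,:] = [-0.2105 +0.0000 +0.0526 +0.3158 +0.2632 -0.2632]
  T[2,:] = [-0.0345 +0.2069 +0.0000 +0.1724 -0.1724 +0.0690]
  T[3,:] = [-0.1562 +0.0938 -0.1250 +0.0000 +0.1875 -0.0938]
  T[4,:] = [+0.2857 +0.0714 -0.4286 -0.4286 +0.0000 +0.1429]
  T[5,:] = [+0.1053 -0.1053 +0.0526 -0.1579 +0.2105 +0.0000]
eigenvalue magnitudes: 0.5063, 0.3450, 0.3450, 0.2282, 0.1608, 0.1608.
ρ = 0.5063; 0.5063 < 1 ⇒ converges.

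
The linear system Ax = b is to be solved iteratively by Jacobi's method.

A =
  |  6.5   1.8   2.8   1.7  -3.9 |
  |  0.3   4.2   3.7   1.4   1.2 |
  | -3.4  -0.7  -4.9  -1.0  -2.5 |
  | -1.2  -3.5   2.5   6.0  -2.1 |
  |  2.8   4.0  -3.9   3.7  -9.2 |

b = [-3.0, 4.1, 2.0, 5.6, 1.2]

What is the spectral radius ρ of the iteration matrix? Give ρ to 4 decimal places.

1.1313

Split A = D + L + U, D = diag(6.5, 4.2, -4.9, 6, -9.2).
T_J = -D⁻¹(L+U): T[4,2] = -(-3.9)/(-9.2) = -0.4239; T[4,4] = 0.
  T[0,:] = [+0.0000, -0.2769, -0.4308, -0.2615, +0.6000]
  T[1,:] = [-0.0714, +0.0000, -0.8810, -0.3333, -0.2857]
  T[2,:] = [-0.6939, -0.1429, +0.0000, -0.2041, -0.5102]
  T[3,:] = [+0.2000, +0.5833, -0.4167, +0.0000, +0.3500]
  T[4,:] = [+0.3043, +0.4348, -0.4239, +0.4022, +0.0000]
|λ(T)| sorted: 1.1313, 0.6842, 0.5410, 0.5410, 0.4824.
spectral radius ρ = 1.1313; 1.1313 > 1, so it fails to converge.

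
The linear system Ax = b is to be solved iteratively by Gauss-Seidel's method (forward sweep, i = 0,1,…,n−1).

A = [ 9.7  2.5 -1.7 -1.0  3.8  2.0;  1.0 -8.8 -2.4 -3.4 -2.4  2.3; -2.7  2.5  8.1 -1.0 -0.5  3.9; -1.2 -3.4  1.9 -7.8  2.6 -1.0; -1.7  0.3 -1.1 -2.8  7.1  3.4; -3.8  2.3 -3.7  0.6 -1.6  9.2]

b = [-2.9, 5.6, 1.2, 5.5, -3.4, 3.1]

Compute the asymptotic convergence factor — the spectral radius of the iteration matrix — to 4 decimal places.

0.5540

Diagonal D = diag(9.7, -8.8, 8.1, -7.8, 7.1, 9.2); L, U strict lower/upper.
Gauss-Seidel: T = -(D+L)⁻¹U, row 0 first, T[0,3] = -(-1)/(9.7) = +0.1031; later rows by forward substitution.
  T[0,:] = [+0.0000  -0.2577  +0.1753  +0.1031  -0.3918  -0.2062]
  T[1,:] = [+0.0000  -0.0293  -0.2528  -0.3746  -0.3172  +0.2379]
  T[2,:] = [+0.0000  -0.0769  +0.1364  +0.2735  +0.0291  -0.6236]
  T[3,:] = [+0.0000  +0.0337  +0.1165  +0.2141  +0.5390  -0.3521]
  T[4,:] = [+0.0000  -0.0591  +0.1197  +0.1673  +0.1367  -0.7738]
  T[5,:] = [+0.0000  -0.1425  +0.2037  +0.2614  -0.0822  -0.5071]
|roots of det(T-λI)|: 0.5540, 0.4610, 0.4610, 0.0697, 0.0697, 0.0000.
spectral radius ρ = 0.5540; 0.5540 < 1, so it converges for any x₀.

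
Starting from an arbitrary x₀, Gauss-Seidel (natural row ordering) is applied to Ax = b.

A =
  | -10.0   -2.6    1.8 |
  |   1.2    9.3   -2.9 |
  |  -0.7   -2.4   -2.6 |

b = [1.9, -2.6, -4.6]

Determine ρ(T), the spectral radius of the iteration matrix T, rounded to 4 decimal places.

0.3446

Write A = D+L+U with D = diag(-10, 9.3, -2.6).
GS T = -(D+L)⁻¹U: row 0 first, T[0,2] = -(1.8)/(-10) = +0.1800; later rows by forward substitution.
  T[0,:] = [+0.0000, -0.2600, +0.1800]
  T[1,:] = [+0.0000, +0.0335, +0.2886]
  T[2,:] = [+0.0000, +0.0390, -0.3149]
|eigenvalues of T|: 0.3446, 0.0633, 0.0000.
spectral radius ρ = 0.3446; 0.3446 < 1: convergent.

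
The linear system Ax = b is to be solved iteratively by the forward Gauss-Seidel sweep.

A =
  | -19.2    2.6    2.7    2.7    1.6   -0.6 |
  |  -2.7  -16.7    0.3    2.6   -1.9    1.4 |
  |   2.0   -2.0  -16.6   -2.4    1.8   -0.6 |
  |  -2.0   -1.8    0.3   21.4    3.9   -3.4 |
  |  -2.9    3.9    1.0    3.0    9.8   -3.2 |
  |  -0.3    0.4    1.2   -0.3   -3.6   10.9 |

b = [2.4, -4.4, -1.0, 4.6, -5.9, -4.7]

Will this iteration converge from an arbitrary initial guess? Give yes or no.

Let D = diag(-19.2, -16.7, -16.6, 21.4, 9.8, 10.9); L, U the strict triangles.
Gauss-Seidel: T = -(D+L)⁻¹U, row 0 first, T[0,5] = -(-0.6)/(-19.2) = -0.0312; later rows by forward substitution.
  T[0,:] = [+0.0000, +0.1354, +0.1406, +0.1406, +0.0833, -0.0312]
  T[1,:] = [+0.0000, -0.0219, -0.0048, +0.1330, -0.1272, +0.0889]
  T[2,:] = [+0.0000, +0.0190, +0.0175, -0.1437, +0.1338, -0.0506]
  T[3,:] = [+0.0000, +0.0105, +0.0125, +0.0263, -0.1870, +0.1641]
  T[4,:] = [+0.0000, +0.0436, +0.0379, -0.0047, +0.1189, +0.2368]
  T[5,:] = [+0.0000, +0.0171, +0.0150, +0.0140, +0.0264, +0.0842]
|roots of det(T-λI)|: 0.1637, 0.1024, 0.0488, 0.0307, 0.0229, 0.0000.
spectral radius ρ = 0.1637; 0.1637 < 1: convergent.

yes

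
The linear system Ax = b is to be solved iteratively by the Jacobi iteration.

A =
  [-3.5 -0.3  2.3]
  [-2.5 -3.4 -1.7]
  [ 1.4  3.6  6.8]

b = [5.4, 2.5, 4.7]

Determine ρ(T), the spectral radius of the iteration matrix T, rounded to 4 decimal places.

0.7289

Write A = D+L+U with D = diag(-3.5, -3.4, 6.8).
Jacobi: T = -D⁻¹(L+U), T[1,0] = -(-2.5)/(-3.4) = -0.7353; T[1,1] = 0.
  T[0,:] = [+0.0000, -0.0857, +0.6571]
  T[1,:] = [-0.7353, +0.0000, -0.5000]
  T[2,:] = [-0.2059, -0.5294, +0.0000]
|λ(T)| sorted: 0.7289, 0.5821, 0.5821.
ρ = 0.7289; 0.7289 < 1, so it converges for any x₀.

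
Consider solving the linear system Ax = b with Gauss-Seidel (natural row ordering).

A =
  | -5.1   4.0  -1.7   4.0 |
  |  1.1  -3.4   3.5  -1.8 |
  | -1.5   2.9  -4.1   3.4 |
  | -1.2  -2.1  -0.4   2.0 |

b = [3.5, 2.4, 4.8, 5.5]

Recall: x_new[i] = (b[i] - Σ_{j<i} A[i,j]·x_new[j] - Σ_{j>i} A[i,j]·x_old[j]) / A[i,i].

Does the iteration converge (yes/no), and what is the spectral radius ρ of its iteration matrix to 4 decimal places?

no, ρ = 1.1991

Let D = diag(-5.1, -3.4, -4.1, 2); L, U the strict triangles.
GS T = -(D+L)⁻¹U: row 0 first, T[0,3] = -(4)/(-5.1) = +0.7843; later rows by forward substitution.
  T[0,:] = [+0.0000, +0.7843, -0.3333, +0.7843]
  T[1,:] = [+0.0000, +0.2537, +0.9216, -0.2757]
  T[2,:] = [+0.0000, -0.1075, +0.7738, +0.3473]
  T[3,:] = [+0.0000, +0.7155, +0.9224, +0.2506]
moduli |λ_i(T)| = 1.1991, 0.5788, 0.5788, 0.0000.
ρ(T) = max|λ| = 1.1991; 1.1991 > 1 ⇒ diverges.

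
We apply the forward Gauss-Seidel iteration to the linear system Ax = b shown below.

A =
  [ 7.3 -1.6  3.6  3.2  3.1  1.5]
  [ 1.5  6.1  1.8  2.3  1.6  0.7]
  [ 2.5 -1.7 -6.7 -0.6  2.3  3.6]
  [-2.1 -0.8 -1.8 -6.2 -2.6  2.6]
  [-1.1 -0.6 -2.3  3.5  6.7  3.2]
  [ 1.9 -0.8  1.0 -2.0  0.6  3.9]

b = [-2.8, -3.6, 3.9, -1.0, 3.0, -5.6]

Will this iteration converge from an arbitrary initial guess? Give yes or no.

yes

Let D = diag(7.3, 6.1, -6.7, -6.2, 6.7, 3.9); L, U the strict triangles.
Gauss-Seidel: T = -(D+L)⁻¹U, row 0 first, T[0,2] = -(3.6)/(7.3) = -0.4932; later rows by forward substitution.
  T[0,:] = [+0.0000 +0.2192 -0.4932 -0.4384 -0.4247 -0.2055]
  T[1,:] = [+0.0000 -0.0539 -0.1738 -0.2693 -0.1579 -0.0642]
  T[2,:] = [+0.0000 +0.0955 -0.1399 -0.1848 +0.2249 +0.4769]
  T[3,:] = [+0.0000 -0.0950 +0.2301 +0.2369 -0.3204 +0.3588]
  T[4,:] = [+0.0000 +0.1136 -0.2648 -0.2833 +0.1607 -0.5408]
  T[5,:] = [+0.0000 -0.2085 +0.3992 +0.3708 -0.0722 +0.2318]
|eigenvalues of T|: 0.8309, 0.3720, 0.1651, 0.1052, 0.1052, 0.0000.
ρ = 0.8309; 0.8309 < 1 ⇒ converges.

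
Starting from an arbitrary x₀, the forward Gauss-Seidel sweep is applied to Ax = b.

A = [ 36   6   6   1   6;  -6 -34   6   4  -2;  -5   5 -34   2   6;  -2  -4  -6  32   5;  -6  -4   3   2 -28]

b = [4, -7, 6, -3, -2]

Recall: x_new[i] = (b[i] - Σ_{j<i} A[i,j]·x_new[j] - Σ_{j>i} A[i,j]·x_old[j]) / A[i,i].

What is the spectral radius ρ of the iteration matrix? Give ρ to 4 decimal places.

0.1601

Split A = D + L + U, D = diag(36, -34, -34, 32, -28).
GS T = -(D+L)⁻¹U: row 0 first, T[0,2] = -(6)/(36) = -0.1667; later rows by forward substitution.
  T[0,:] = [+0.0000, -0.1667, -0.1667, -0.0278, -0.1667]
  T[1,:] = [+0.0000, +0.0294, +0.2059, +0.1225, -0.0294]
  T[2,:] = [+0.0000, +0.0288, +0.0548, +0.0809, +0.1967]
  T[3,:] = [+0.0000, -0.0013, +0.0256, +0.0288, -0.1335]
  T[4,:] = [+0.0000, +0.0345, +0.0140, -0.0008, +0.0515]
|roots of det(T-λI)|: 0.1601, 0.0752, 0.0693, 0.0693, 0.0000.
spectral radius ρ = 0.1601; 0.1601 < 1, so it converges for any x₀.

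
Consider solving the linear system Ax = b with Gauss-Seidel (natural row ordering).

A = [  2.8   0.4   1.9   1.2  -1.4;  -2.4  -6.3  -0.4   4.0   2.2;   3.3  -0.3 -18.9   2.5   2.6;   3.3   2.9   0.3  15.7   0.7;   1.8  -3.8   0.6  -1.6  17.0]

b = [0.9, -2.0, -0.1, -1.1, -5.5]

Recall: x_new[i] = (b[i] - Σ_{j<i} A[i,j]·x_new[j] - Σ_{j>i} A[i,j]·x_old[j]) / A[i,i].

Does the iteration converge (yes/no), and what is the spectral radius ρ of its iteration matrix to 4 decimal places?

A = D + L + U where D = diag(2.8, -6.3, -18.9, 15.7, 17).
Gauss-Seidel: T = -(D+L)⁻¹U, row 0 first, T[0,1] = -(0.4)/(2.8) = -0.1429; later rows by forward substitution.
  T[0,:] = [+0.0000, -0.1429, -0.6786, -0.4286, +0.5000]
  T[1,:] = [+0.0000, +0.0544, +0.1950, +0.7982, +0.1587]
  T[2,:] = [+0.0000, -0.0258, -0.1216, +0.0448, +0.2223]
  T[3,:] = [+0.0000, +0.0205, +0.1089, -0.0582, -0.1832]
  T[4,:] = [+0.0000, +0.0301, +0.1300, +0.2167, -0.0426]
eigenvalue magnitudes: 0.2030, 0.0527, 0.0230, 0.0230, 0.0000.
spectral radius ρ = 0.2030; 0.2030 < 1: convergent.

yes, ρ = 0.2030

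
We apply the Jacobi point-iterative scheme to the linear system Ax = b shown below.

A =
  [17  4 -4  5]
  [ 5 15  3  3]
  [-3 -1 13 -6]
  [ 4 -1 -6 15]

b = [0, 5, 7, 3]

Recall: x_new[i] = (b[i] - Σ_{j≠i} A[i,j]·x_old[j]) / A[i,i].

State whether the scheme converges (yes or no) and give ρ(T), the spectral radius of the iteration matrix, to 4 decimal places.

yes, ρ = 0.6674

Let D = diag(17, 15, 13, 15); L, U the strict triangles.
Jacobi: T = -D⁻¹(L+U), T[0,1] = -(4)/(17) = -0.2353; T[0,0] = 0.
  T[0,:] = [+0.0000, -0.2353, +0.2353, -0.2941]
  T[1,:] = [-0.3333, +0.0000, -0.2000, -0.2000]
  T[2,:] = [+0.2308, +0.0769, +0.0000, +0.4615]
  T[3,:] = [-0.2667, +0.0667, +0.4000, +0.0000]
moduli |λ_i(T)| = 0.6674, 0.4016, 0.4016, 0.1070.
spectral radius ρ = 0.6674; 0.6674 < 1 ⇒ converges.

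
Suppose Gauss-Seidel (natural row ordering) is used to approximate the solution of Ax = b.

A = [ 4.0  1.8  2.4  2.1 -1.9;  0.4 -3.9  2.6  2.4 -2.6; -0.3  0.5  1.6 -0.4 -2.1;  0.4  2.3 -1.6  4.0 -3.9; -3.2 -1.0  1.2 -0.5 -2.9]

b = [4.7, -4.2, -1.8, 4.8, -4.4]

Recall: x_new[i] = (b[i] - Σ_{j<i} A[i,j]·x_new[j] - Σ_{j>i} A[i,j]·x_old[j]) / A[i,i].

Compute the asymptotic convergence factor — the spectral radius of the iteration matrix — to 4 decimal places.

Split A = D + L + U, D = diag(4, -3.9, 1.6, 4, -2.9).
GS T = -(D+L)⁻¹U: row 0 first, T[0,2] = -(2.4)/(4) = -0.6000; later rows by forward substitution.
  T[0,:] = [+0.0000  -0.4500  -0.6000  -0.5250  +0.4750]
  T[1,:] = [+0.0000  -0.0462  +0.6051  +0.5615  -0.6179]
  T[2,:] = [+0.0000  -0.0700  -0.3016  -0.0239  +1.5947]
  T[3,:] = [+0.0000  +0.0436  -0.4086  -0.2800  +1.9207]
  T[4,:] = [+0.0000  +0.4760  +0.3990  +0.4240  +0.0177]
eigenvalue magnitudes: 1.1411, 0.8964, 0.8964, 0.0880, 0.0000.
spectral radius ρ = 1.1411; 1.1411 > 1 ⇒ diverges.

1.1411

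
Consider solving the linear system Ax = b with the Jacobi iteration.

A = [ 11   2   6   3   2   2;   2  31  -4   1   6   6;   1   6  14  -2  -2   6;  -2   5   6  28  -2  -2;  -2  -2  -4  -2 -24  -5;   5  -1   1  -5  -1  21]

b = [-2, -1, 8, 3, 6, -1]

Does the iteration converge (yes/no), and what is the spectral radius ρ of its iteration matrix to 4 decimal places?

Write A = D+L+U with D = diag(11, 31, 14, 28, -24, 21).
T_J = -D⁻¹(L+U): T[5,1] = -(-1)/(21) = +0.0476; T[5,5] = 0.
  T[0,:] = [+0.0000, -0.1818, -0.5455, -0.2727, -0.1818, -0.1818]
  T[1,:] = [-0.0645, +0.0000, +0.1290, -0.0323, -0.1935, -0.1935]
  T[2,:] = [-0.0714, -0.4286, +0.0000, +0.1429, +0.1429, -0.4286]
  T[3,:] = [+0.0714, -0.1786, -0.2143, +0.0000, +0.0714, +0.0714]
  T[4,:] = [-0.0833, -0.0833, -0.1667, -0.0833, +0.0000, -0.2083]
  T[5,:] = [-0.2381, +0.0476, -0.0476, +0.2381, +0.0476, +0.0000]
|λ(T)| sorted: 0.5378, 0.4345, 0.4345, 0.1931, 0.1301, 0.0331.
spectral radius ρ = 0.5378; 0.5378 < 1 ⇒ converges.

yes, ρ = 0.5378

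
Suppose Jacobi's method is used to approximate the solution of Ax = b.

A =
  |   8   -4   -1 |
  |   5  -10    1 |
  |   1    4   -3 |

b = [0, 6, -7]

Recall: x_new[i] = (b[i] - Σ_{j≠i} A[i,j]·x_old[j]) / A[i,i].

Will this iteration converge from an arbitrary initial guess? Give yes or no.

Diagonal D = diag(8, -10, -3); L, U strict lower/upper.
Jacobi: T = -D⁻¹(L+U), T[0,2] = -(-1)/(8) = +0.1250; T[0,0] = 0.
  T[0,:] = [+0.0000, +0.5000, +0.1250]
  T[1,:] = [+0.5000, +0.0000, +0.1000]
  T[2,:] = [+0.3333, +1.3333, +0.0000]
|eigenvalues of T|: 0.7475, 0.4507, 0.2968.
ρ = 0.7475; 0.7475 < 1, so it converges for any x₀.

yes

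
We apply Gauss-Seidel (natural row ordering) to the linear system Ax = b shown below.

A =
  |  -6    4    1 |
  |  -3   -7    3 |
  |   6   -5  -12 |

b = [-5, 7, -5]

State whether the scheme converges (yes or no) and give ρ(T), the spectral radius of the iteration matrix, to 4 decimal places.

yes, ρ = 0.5924

Let D = diag(-6, -7, -12); L, U the strict triangles.
Gauss-Seidel: T = -(D+L)⁻¹U, row 0 first, T[0,1] = -(4)/(-6) = +0.6667; later rows by forward substitution.
  T[0,:] = [+0.0000 +0.6667 +0.1667]
  T[1,:] = [+0.0000 -0.2857 +0.3571]
  T[2,:] = [+0.0000 +0.4524 -0.0655]
|λ(T)| sorted: 0.5924, 0.2412, 0.0000.
ρ = 0.5924; 0.5924 < 1: convergent.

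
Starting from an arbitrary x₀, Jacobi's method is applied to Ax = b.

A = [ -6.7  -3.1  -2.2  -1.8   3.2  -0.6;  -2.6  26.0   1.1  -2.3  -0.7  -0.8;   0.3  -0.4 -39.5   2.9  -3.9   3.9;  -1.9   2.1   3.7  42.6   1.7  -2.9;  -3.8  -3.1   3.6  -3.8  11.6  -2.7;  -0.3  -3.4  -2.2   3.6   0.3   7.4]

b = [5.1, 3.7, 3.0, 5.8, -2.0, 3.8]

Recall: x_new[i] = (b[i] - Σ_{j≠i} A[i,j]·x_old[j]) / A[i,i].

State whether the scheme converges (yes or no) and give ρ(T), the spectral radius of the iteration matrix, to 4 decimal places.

yes, ρ = 0.4507

Diagonal D = diag(-6.7, 26, -39.5, 42.6, 11.6, 7.4); L, U strict lower/upper.
Jacobi T = -D⁻¹(L+U): T[0,5] = -(-0.6)/(-6.7) = -0.0896; T[0,0] = 0.
  T[0,:] = [+0.0000, -0.4627, -0.3284, -0.2687, +0.4776, -0.0896]
  T[1,:] = [+0.1000, +0.0000, -0.0423, +0.0885, +0.0269, +0.0308]
  T[2,:] = [+0.0076, -0.0101, +0.0000, +0.0734, -0.0987, +0.0987]
  T[3,:] = [+0.0446, -0.0493, -0.0869, +0.0000, -0.0399, +0.0681]
  T[4,:] = [+0.3276, +0.2672, -0.3103, +0.3276, +0.0000, +0.2328]
  T[5,:] = [+0.0405, +0.4595, +0.2973, -0.4865, -0.0405, +0.0000]
|λ(T)| sorted: 0.4507, 0.2486, 0.2486, 0.1673, 0.1673, 0.1191.
spectral radius ρ = 0.4507; 0.4507 < 1, so it converges for any x₀.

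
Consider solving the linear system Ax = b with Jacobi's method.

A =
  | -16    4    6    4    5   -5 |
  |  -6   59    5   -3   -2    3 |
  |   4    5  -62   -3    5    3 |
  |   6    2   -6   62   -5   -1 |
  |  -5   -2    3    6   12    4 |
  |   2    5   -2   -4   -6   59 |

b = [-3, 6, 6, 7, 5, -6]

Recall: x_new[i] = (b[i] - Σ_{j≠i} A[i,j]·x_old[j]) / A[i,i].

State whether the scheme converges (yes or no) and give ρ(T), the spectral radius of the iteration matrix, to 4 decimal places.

yes, ρ = 0.4128

Diagonal D = diag(-16, 59, -62, 62, 12, 59); L, U strict lower/upper.
Jacobi T = -D⁻¹(L+U): T[4,2] = -(3)/(12) = -0.2500; T[4,4] = 0.
  T[0,:] = [+0.0000  +0.2500  +0.3750  +0.2500  +0.3125  -0.3125]
  T[1,:] = [+0.1017  +0.0000  -0.0847  +0.0508  +0.0339  -0.0508]
  T[2,:] = [+0.0645  +0.0806  +0.0000  -0.0484  +0.0806  +0.0484]
  T[3,:] = [-0.0968  -0.0323  +0.0968  +0.0000  +0.0806  +0.0161]
  T[4,:] = [+0.4167  +0.1667  -0.2500  -0.5000  +0.0000  -0.3333]
  T[5,:] = [-0.0339  -0.0847  +0.0339  +0.0678  +0.1017  +0.0000]
moduli |λ_i(T)| = 0.4128, 0.2336, 0.2336, 0.1659, 0.1659, 0.0257.
spectral radius ρ = 0.4128; 0.4128 < 1: convergent.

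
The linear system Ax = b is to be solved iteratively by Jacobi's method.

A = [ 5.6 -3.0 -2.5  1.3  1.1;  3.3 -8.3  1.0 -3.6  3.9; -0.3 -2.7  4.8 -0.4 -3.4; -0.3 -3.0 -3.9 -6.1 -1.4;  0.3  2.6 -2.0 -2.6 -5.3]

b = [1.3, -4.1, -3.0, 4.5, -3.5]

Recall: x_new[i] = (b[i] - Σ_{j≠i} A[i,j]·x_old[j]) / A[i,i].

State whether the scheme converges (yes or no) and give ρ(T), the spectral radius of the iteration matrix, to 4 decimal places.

no, ρ = 1.1777

Split A = D + L + U, D = diag(5.6, -8.3, 4.8, -6.1, -5.3).
Jacobi: T = -D⁻¹(L+U), T[0,2] = -(-2.5)/(5.6) = +0.4464; T[0,0] = 0.
  T[0,:] = [+0.0000  +0.5357  +0.4464  -0.2321  -0.1964]
  T[1,:] = [+0.3976  +0.0000  +0.1205  -0.4337  +0.4699]
  T[2,:] = [+0.0625  +0.5625  +0.0000  +0.0833  +0.7083]
  T[3,:] = [-0.0492  -0.4918  -0.6393  +0.0000  -0.2295]
  T[4,:] = [+0.0566  +0.4906  -0.3774  -0.4906  +0.0000]
moduli |λ_i(T)| = 1.1777, 0.7172, 0.7172, 0.6925, 0.0162.
ρ = 1.1777; 1.1777 > 1: divergent.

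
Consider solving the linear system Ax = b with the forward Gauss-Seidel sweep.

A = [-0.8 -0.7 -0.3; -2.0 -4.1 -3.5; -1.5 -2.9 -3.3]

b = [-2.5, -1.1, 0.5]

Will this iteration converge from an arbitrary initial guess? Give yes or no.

yes

Diagonal D = diag(-0.8, -4.1, -3.3); L, U strict lower/upper.
GS T = -(D+L)⁻¹U: row 0 first, T[0,2] = -(-0.3)/(-0.8) = -0.3750; later rows by forward substitution.
  T[0,:] = [+0.0000 -0.8750 -0.3750]
  T[1,:] = [+0.0000 +0.4268 -0.6707]
  T[2,:] = [+0.0000 +0.0226 +0.7599]
|roots of det(T-λI)|: 0.7054, 0.4813, 0.0000.
spectral radius ρ = 0.7054; 0.7054 < 1 ⇒ converges.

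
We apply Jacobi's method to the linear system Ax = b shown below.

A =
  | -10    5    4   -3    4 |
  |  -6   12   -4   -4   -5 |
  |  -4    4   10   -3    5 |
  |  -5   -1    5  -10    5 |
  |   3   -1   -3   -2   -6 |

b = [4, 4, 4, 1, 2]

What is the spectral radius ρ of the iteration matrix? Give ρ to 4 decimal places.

Write A = D+L+U with D = diag(-10, 12, 10, -10, -6).
Jacobi T = -D⁻¹(L+U): T[1,3] = -(-4)/(12) = +0.3333; T[1,1] = 0.
  T[0,:] = [+0.0000 +0.5000 +0.4000 -0.3000 +0.4000]
  T[1,:] = [+0.5000 +0.0000 +0.3333 +0.3333 +0.4167]
  T[2,:] = [+0.4000 -0.4000 +0.0000 +0.3000 -0.5000]
  T[3,:] = [-0.5000 -0.1000 +0.5000 +0.0000 +0.5000]
  T[4,:] = [+0.5000 -0.1667 -0.5000 -0.3333 +0.0000]
|eigenvalues of T|: 1.1220, 0.7187, 0.4998, 0.4998, 0.4821.
ρ(T) = max|λ| = 1.1220; 1.1220 > 1 ⇒ diverges.

1.1220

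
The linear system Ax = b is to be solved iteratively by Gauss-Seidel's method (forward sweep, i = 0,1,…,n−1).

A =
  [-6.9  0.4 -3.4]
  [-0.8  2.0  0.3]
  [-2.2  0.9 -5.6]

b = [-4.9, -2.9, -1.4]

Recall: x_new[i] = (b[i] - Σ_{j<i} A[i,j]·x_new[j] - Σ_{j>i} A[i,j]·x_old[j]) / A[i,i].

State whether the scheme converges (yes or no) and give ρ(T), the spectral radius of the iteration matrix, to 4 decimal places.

Write A = D+L+U with D = diag(-6.9, 2, -5.6).
T_GS = -(D+L)⁻¹U: row 0 first, T[0,2] = -(-3.4)/(-6.9) = -0.4928; later rows by forward substitution.
  T[0,:] = [+0.0000 +0.0580 -0.4928]
  T[1,:] = [+0.0000 +0.0232 -0.3471]
  T[2,:] = [+0.0000 -0.0190 +0.1378]
|roots of det(T-λI)|: 0.1800, 0.0190, 0.0000.
spectral radius ρ = 0.1800; 0.1800 < 1, so it converges for any x₀.

yes, ρ = 0.1800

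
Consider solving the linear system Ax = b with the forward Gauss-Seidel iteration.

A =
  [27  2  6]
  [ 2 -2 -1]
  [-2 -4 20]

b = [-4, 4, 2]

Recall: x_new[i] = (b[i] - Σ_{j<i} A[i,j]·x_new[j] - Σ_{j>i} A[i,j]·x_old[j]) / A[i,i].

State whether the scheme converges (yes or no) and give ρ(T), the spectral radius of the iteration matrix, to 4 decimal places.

yes, ρ = 0.2553

Diagonal D = diag(27, -2, 20); L, U strict lower/upper.
T_GS = -(D+L)⁻¹U: row 0 first, T[0,1] = -(2)/(27) = -0.0741; later rows by forward substitution.
  T[0,:] = [+0.0000, -0.0741, -0.2222]
  T[1,:] = [+0.0000, -0.0741, -0.7222]
  T[2,:] = [+0.0000, -0.0222, -0.1667]
moduli |λ_i(T)| = 0.2553, 0.0145, 0.0000.
ρ(T) = max|λ| = 0.2553; 0.2553 < 1: convergent.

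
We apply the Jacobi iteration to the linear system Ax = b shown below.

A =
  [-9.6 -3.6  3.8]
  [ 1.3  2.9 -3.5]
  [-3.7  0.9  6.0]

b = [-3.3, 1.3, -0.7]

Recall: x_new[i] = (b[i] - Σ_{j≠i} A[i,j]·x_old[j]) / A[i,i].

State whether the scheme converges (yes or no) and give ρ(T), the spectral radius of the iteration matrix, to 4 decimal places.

yes, ρ = 0.7527

Diagonal D = diag(-9.6, 2.9, 6); L, U strict lower/upper.
T_J = -D⁻¹(L+U): T[0,1] = -(-3.6)/(-9.6) = -0.3750; T[0,0] = 0.
  T[0,:] = [+0.0000, -0.3750, +0.3958]
  T[1,:] = [-0.4483, +0.0000, +1.2069]
  T[2,:] = [+0.6167, -0.1500, +0.0000]
|λ(T)| sorted: 0.7527, 0.5792, 0.5792.
ρ = 0.7527; 0.7527 < 1 ⇒ converges.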